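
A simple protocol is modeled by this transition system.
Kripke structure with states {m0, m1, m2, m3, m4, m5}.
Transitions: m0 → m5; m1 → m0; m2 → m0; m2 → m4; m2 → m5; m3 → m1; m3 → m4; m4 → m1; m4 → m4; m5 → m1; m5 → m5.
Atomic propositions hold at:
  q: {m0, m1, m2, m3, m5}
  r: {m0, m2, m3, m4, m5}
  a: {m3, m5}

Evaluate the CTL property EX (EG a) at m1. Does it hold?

No

EG a: greatest fixpoint, start Z0 = {m3, m5}, keep only states in Sat with some successor in Z. Z1 = {m5}; fixed.
Sat(EG a) = {m5}
Sat(EX (EG a)) = {s : some successor in {m5}} = {m0, m2, m5}
m1 ∉ Sat(EX (EG a)) = {m0, m2, m5}, so the formula does not hold at m1.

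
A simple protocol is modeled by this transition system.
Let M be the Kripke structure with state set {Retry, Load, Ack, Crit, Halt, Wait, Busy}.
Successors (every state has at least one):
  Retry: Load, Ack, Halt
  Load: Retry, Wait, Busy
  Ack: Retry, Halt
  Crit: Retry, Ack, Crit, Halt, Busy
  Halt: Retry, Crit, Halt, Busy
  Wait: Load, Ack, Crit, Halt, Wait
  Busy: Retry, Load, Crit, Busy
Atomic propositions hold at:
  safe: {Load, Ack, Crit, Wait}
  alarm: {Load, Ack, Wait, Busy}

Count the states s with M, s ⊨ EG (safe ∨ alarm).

4

Sat(safe ∨ alarm) = {Load, Ack, Crit, Wait, Busy}
EG (safe ∨ alarm): greatest fixpoint, start Z0 = {Load, Ack, Crit, Wait, Busy}, keep only states in Sat with some successor in Z. Z1 = {Load, Crit, Wait, Busy}; fixed.
Sat(EG (safe ∨ alarm)) = {Load, Crit, Wait, Busy}
|Sat(EG (safe ∨ alarm))| = |{Load, Crit, Wait, Busy}| = 4.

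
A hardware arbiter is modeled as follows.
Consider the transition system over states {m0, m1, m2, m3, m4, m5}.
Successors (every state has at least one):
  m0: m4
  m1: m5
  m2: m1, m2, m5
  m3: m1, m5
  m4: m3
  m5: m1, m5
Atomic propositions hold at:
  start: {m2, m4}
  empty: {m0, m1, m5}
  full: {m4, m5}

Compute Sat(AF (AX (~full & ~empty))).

{m0, m4}

Sat(~full) = {m0, m1, m2, m3}
Sat(~empty) = {m2, m3, m4}
Sat(~full & ~empty) = {m2, m3}
Sat(AX (~full & ~empty)) = {s : every successor in {m2, m3}} = {m4}
AF (AX (~full & ~empty)): least fixpoint, start Z0 = {m4}, add states with every successor in Z. Z1 = {m0, m4}; fixed.
Sat(AF (AX (~full & ~empty))) = {m0, m4}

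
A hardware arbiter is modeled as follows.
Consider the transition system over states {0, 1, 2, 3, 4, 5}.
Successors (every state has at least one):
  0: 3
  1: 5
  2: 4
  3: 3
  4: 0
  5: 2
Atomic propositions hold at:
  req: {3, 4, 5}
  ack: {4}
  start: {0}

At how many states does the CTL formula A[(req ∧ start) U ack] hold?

Sat(req ∧ start) = ∅
A[(req ∧ start) U ack]: least fixpoint, start Z0 = Sat(ack) = {4}, add states in Sat(req ∧ start) with every successor in Z. Already a fixed point.
Sat(A[(req ∧ start) U ack]) = {4}
|Sat(A[(req ∧ start) U ack])| = |{4}| = 1.

1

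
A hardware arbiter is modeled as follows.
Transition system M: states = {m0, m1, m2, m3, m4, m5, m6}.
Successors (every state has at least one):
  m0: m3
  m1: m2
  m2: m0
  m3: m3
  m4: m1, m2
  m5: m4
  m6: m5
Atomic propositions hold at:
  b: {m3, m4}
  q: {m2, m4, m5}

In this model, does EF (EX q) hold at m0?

No

Sat(EX q) = {s : some successor in {m2, m4, m5}} = {m1, m4, m5, m6}
EF (EX q): least fixpoint, start Z0 = {m1, m4, m5, m6}, add states with some successor in Z. Already a fixed point.
Sat(EF (EX q)) = {m1, m4, m5, m6}
m0 ∉ Sat(EF (EX q)) = {m1, m4, m5, m6}, so the formula does not hold at m0.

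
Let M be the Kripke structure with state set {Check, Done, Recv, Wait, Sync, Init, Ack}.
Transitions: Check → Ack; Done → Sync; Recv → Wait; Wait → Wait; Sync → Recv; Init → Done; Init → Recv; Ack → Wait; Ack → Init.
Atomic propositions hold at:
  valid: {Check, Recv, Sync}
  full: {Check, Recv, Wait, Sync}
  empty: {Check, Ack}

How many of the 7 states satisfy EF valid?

EF valid: least fixpoint, start Z0 = {Check, Recv, Sync}, add states with some successor in Z. Z1 = {Check, Done, Recv, Sync, Init}; Z2 = {Check, Done, Recv, Sync, Init, Ack}; fixed.
Sat(EF valid) = {Check, Done, Recv, Sync, Init, Ack}
|Sat(EF valid)| = |{Check, Done, Recv, Sync, Init, Ack}| = 6.

6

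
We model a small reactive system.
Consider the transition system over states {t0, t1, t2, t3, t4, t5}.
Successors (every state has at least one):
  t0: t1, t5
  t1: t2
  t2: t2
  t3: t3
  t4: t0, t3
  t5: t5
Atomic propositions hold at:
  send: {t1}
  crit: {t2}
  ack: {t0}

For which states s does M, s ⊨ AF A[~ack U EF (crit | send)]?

{t0, t1, t2, t4}

Sat(~ack) = {t1, t2, t3, t4, t5}
Sat(crit | send) = {t1, t2}
EF (crit | send): least fixpoint, start Z0 = {t1, t2}, add states with some successor in Z. Z1 = {t0, t1, t2}; Z2 = {t0, t1, t2, t4}; fixed.
Sat(EF (crit | send)) = {t0, t1, t2, t4}
A[~ack U EF (crit | send)]: least fixpoint, start Z0 = Sat(EF (crit | send)) = {t0, t1, t2, t4}, add states in Sat(~ack) with every successor in Z. Already a fixed point.
Sat(A[~ack U EF (crit | send)]) = {t0, t1, t2, t4}
AF A[~ack U EF (crit | send)]: least fixpoint, start Z0 = {t0, t1, t2, t4}, add states with every successor in Z. Already a fixed point.
Sat(AF A[~ack U EF (crit | send)]) = {t0, t1, t2, t4}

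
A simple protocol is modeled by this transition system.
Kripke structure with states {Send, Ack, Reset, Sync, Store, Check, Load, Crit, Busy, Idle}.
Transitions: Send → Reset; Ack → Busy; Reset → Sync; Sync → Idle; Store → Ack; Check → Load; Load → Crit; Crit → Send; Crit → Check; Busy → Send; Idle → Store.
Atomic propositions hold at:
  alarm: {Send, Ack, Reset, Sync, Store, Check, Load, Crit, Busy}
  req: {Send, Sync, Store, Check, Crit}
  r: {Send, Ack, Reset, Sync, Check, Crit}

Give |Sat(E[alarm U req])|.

9

E[alarm U req]: least fixpoint, start Z0 = Sat(req) = {Send, Sync, Store, Check, Crit}, add states in Sat(alarm) with some successor in Z. Z1 = {Send, Reset, Sync, Store, Check, Load, Crit, Busy}; Z2 = {Send, Ack, Reset, Sync, Store, Check, Load, Crit, Busy}; fixed.
Sat(E[alarm U req]) = {Send, Ack, Reset, Sync, Store, Check, Load, Crit, Busy}
|Sat(E[alarm U req])| = |{Send, Ack, Reset, Sync, Store, Check, Load, Crit, Busy}| = 9.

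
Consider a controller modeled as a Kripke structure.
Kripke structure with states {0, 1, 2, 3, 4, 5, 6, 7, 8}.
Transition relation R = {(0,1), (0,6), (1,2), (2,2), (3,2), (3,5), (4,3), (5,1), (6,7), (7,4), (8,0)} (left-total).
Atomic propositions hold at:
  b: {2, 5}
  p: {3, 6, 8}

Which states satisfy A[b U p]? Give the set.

{3, 6, 8}

A[b U p]: least fixpoint, start Z0 = Sat(p) = {3, 6, 8}, add states in Sat(b) with every successor in Z. Already a fixed point.
Sat(A[b U p]) = {3, 6, 8}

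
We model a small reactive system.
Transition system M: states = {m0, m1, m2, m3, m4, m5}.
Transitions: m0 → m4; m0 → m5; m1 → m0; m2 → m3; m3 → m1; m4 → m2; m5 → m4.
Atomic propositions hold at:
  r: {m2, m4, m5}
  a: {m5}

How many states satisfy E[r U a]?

E[r U a]: least fixpoint, start Z0 = Sat(a) = {m5}, add states in Sat(r) with some successor in Z. Already a fixed point.
Sat(E[r U a]) = {m5}
|Sat(E[r U a])| = |{m5}| = 1.

1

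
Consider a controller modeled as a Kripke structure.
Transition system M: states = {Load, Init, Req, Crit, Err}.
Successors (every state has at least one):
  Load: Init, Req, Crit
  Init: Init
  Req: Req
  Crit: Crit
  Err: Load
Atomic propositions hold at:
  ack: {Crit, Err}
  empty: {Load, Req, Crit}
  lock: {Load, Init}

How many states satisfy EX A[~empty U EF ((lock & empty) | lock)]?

3

Sat(~empty) = {Init, Err}
Sat(lock & empty) = {Load}
Sat((lock & empty) | lock) = {Load, Init}
EF ((lock & empty) | lock): least fixpoint, start Z0 = {Load, Init}, add states with some successor in Z. Z1 = {Load, Init, Err}; fixed.
Sat(EF ((lock & empty) | lock)) = {Load, Init, Err}
A[~empty U EF ((lock & empty) | lock)]: least fixpoint, start Z0 = Sat(EF ((lock & empty) | lock)) = {Load, Init, Err}, add states in Sat(~empty) with every successor in Z. Already a fixed point.
Sat(A[~empty U EF ((lock & empty) | lock)]) = {Load, Init, Err}
Sat(EX A[~empty U EF ((lock & empty) | lock)]) = {s : some successor in {Load, Init, Err}} = {Load, Init, Err}
|Sat(EX A[~empty U EF ((lock & empty) | lock)])| = |{Load, Init, Err}| = 3.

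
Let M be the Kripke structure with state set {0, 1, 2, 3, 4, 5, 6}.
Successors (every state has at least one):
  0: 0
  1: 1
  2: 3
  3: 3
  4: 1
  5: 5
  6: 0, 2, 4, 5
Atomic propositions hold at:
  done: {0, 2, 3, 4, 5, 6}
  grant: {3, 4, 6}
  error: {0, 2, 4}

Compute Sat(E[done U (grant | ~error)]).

Sat(~error) = {1, 3, 5, 6}
Sat(grant | ~error) = {1, 3, 4, 5, 6}
E[done U (grant | ~error)]: least fixpoint, start Z0 = Sat((grant | ~error)) = {1, 3, 4, 5, 6}, add states in Sat(done) with some successor in Z. Z1 = {1, 2, 3, 4, 5, 6}; fixed.
Sat(E[done U (grant | ~error)]) = {1, 2, 3, 4, 5, 6}

{1, 2, 3, 4, 5, 6}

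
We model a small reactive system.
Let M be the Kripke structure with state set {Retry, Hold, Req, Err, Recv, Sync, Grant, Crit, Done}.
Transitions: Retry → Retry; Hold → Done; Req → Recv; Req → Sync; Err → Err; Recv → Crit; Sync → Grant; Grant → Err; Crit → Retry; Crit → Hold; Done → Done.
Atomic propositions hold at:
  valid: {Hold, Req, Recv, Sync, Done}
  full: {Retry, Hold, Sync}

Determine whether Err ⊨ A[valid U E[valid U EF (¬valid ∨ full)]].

Yes

Sat(¬valid) = {Retry, Err, Grant, Crit}
Sat(¬valid ∨ full) = {Retry, Hold, Err, Sync, Grant, Crit}
EF (¬valid ∨ full): least fixpoint, start Z0 = {Retry, Hold, Err, Sync, Grant, Crit}, add states with some successor in Z. Z1 = {Retry, Hold, Req, Err, Recv, Sync, Grant, Crit}; fixed.
Sat(EF (¬valid ∨ full)) = {Retry, Hold, Req, Err, Recv, Sync, Grant, Crit}
E[valid U EF (¬valid ∨ full)]: least fixpoint, start Z0 = Sat(EF (¬valid ∨ full)) = {Retry, Hold, Req, Err, Recv, Sync, Grant, Crit}, add states in Sat(valid) with some successor in Z. Already a fixed point.
Sat(E[valid U EF (¬valid ∨ full)]) = {Retry, Hold, Req, Err, Recv, Sync, Grant, Crit}
A[valid U E[valid U EF (¬valid ∨ full)]]: least fixpoint, start Z0 = Sat(E[valid U EF (¬valid ∨ full)]) = {Retry, Hold, Req, Err, Recv, Sync, Grant, Crit}, add states in Sat(valid) with every successor in Z. Already a fixed point.
Sat(A[valid U E[valid U EF (¬valid ∨ full)]]) = {Retry, Hold, Req, Err, Recv, Sync, Grant, Crit}
Err ∈ Sat(A[valid U E[valid U EF (¬valid ∨ full)]]) = {Retry, Hold, Req, Err, Recv, Sync, Grant, Crit}, so the formula holds at Err.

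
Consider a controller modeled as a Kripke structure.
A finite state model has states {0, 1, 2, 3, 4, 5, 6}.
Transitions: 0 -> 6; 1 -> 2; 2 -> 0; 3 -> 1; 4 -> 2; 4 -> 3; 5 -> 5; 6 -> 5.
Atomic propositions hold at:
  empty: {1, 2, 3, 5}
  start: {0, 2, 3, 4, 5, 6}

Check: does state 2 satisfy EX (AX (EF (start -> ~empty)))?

Sat(~empty) = {0, 4, 6}
Sat(start -> ~empty) = {0, 1, 4, 6}
EF (start -> ~empty): least fixpoint, start Z0 = {0, 1, 4, 6}, add states with some successor in Z. Z1 = {0, 1, 2, 3, 4, 6}; fixed.
Sat(EF (start -> ~empty)) = {0, 1, 2, 3, 4, 6}
Sat(AX (EF (start -> ~empty))) = {s : every successor in {0, 1, 2, 3, 4, 6}} = {0, 1, 2, 3, 4}
Sat(EX (AX (EF (start -> ~empty)))) = {s : some successor in {0, 1, 2, 3, 4}} = {1, 2, 3, 4}
2 ∈ Sat(EX (AX (EF (start -> ~empty)))) = {1, 2, 3, 4}, so the formula holds at 2.

Yes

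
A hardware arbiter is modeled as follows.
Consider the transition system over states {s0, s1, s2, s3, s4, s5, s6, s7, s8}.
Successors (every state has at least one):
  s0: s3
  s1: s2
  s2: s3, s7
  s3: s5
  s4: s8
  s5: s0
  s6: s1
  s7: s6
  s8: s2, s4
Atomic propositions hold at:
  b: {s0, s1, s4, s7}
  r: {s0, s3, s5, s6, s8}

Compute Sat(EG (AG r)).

{s0, s3, s5}

AG r: greatest fixpoint, start Z0 = {s0, s3, s5, s6, s8}, keep only states in Sat with every successor in Z. Z1 = {s0, s3, s5}; fixed.
Sat(AG r) = {s0, s3, s5}
EG (AG r): greatest fixpoint, start Z0 = {s0, s3, s5}, keep only states in Sat with some successor in Z. Already a fixed point.
Sat(EG (AG r)) = {s0, s3, s5}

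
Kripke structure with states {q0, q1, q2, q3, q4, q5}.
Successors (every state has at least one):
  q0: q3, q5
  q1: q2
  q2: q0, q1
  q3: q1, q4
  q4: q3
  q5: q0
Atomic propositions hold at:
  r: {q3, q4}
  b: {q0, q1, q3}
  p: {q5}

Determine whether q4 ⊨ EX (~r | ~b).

Sat(~r) = {q0, q1, q2, q5}
Sat(~b) = {q2, q4, q5}
Sat(~r | ~b) = {q0, q1, q2, q4, q5}
Sat(EX (~r | ~b)) = {s : some successor in {q0, q1, q2, q4, q5}} = {q0, q1, q2, q3, q5}
q4 ∉ Sat(EX (~r | ~b)) = {q0, q1, q2, q3, q5}, so the formula does not hold at q4.

No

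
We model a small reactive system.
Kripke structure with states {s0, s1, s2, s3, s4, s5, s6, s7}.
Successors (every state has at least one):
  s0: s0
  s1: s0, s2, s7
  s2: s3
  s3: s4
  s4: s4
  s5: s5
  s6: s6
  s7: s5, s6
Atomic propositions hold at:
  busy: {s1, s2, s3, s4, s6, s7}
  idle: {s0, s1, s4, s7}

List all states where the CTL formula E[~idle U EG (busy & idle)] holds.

Sat(~idle) = {s2, s3, s5, s6}
Sat(busy & idle) = {s1, s4, s7}
EG (busy & idle): greatest fixpoint, start Z0 = {s1, s4, s7}, keep only states in Sat with some successor in Z. Z1 = {s1, s4}; Z2 = {s4}; fixed.
Sat(EG (busy & idle)) = {s4}
E[~idle U EG (busy & idle)]: least fixpoint, start Z0 = Sat(EG (busy & idle)) = {s4}, add states in Sat(~idle) with some successor in Z. Z1 = {s3, s4}; Z2 = {s2, s3, s4}; fixed.
Sat(E[~idle U EG (busy & idle)]) = {s2, s3, s4}

{s2, s3, s4}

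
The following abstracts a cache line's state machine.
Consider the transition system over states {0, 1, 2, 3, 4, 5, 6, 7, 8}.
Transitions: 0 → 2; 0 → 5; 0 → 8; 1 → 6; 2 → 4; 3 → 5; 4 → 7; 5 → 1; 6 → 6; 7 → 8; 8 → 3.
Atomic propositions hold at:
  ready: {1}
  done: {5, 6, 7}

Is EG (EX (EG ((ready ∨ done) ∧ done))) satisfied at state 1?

Sat(ready ∨ done) = {1, 5, 6, 7}
Sat((ready ∨ done) ∧ done) = {5, 6, 7}
EG ((ready ∨ done) ∧ done): greatest fixpoint, start Z0 = {5, 6, 7}, keep only states in Sat with some successor in Z. Z1 = {6}; fixed.
Sat(EG ((ready ∨ done) ∧ done)) = {6}
Sat(EX (EG ((ready ∨ done) ∧ done))) = {s : some successor in {6}} = {1, 6}
EG (EX (EG ((ready ∨ done) ∧ done))): greatest fixpoint, start Z0 = {1, 6}, keep only states in Sat with some successor in Z. Already a fixed point.
Sat(EG (EX (EG ((ready ∨ done) ∧ done)))) = {1, 6}
1 ∈ Sat(EG (EX (EG ((ready ∨ done) ∧ done)))) = {1, 6}, so the formula holds at 1.

Yes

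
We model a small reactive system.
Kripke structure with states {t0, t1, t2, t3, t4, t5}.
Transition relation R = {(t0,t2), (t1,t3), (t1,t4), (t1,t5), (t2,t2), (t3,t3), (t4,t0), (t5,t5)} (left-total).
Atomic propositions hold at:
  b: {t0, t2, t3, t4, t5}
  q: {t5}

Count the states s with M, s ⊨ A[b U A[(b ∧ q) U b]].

5

Sat(b ∧ q) = {t5}
A[(b ∧ q) U b]: least fixpoint, start Z0 = Sat(b) = {t0, t2, t3, t4, t5}, add states in Sat(b ∧ q) with every successor in Z. Already a fixed point.
Sat(A[(b ∧ q) U b]) = {t0, t2, t3, t4, t5}
A[b U A[(b ∧ q) U b]]: least fixpoint, start Z0 = Sat(A[(b ∧ q) U b]) = {t0, t2, t3, t4, t5}, add states in Sat(b) with every successor in Z. Already a fixed point.
Sat(A[b U A[(b ∧ q) U b]]) = {t0, t2, t3, t4, t5}
|Sat(A[b U A[(b ∧ q) U b]])| = |{t0, t2, t3, t4, t5}| = 5.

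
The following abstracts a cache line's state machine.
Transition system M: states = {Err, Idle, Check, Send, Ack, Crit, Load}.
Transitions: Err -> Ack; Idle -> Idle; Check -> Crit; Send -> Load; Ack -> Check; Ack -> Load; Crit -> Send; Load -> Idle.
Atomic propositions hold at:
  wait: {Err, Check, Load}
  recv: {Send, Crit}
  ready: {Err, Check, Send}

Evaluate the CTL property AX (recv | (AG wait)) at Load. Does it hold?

No

AG wait: greatest fixpoint, start Z0 = {Err, Check, Load}, keep only states in Sat with every successor in Z. Z1 = ∅; fixed.
Sat(AG wait) = ∅
Sat(recv | (AG wait)) = {Send, Crit}
Sat(AX (recv | (AG wait))) = {s : every successor in {Send, Crit}} = {Check, Crit}
Load ∉ Sat(AX (recv | (AG wait))) = {Check, Crit}, so the formula does not hold at Load.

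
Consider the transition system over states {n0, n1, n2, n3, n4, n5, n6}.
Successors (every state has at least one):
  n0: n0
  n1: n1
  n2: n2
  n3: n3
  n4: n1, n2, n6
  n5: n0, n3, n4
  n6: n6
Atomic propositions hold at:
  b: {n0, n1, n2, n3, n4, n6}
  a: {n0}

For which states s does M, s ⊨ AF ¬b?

{n5}

Sat(¬b) = {n5}
AF ¬b: least fixpoint, start Z0 = {n5}, add states with every successor in Z. Already a fixed point.
Sat(AF ¬b) = {n5}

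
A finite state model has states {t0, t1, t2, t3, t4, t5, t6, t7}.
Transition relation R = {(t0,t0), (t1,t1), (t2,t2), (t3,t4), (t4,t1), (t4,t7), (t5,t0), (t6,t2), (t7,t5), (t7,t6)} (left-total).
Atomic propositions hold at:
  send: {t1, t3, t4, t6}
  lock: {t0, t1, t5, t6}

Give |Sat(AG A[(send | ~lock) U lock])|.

3

Sat(~lock) = {t2, t3, t4, t7}
Sat(send | ~lock) = {t1, t2, t3, t4, t6, t7}
A[(send | ~lock) U lock]: least fixpoint, start Z0 = Sat(lock) = {t0, t1, t5, t6}, add states in Sat(send | ~lock) with every successor in Z. Z1 = {t0, t1, t5, t6, t7}; Z2 = {t0, t1, t4, t5, t6, t7}; Z3 = {t0, t1, t3, t4, t5, t6, t7}; fixed.
Sat(A[(send | ~lock) U lock]) = {t0, t1, t3, t4, t5, t6, t7}
AG A[(send | ~lock) U lock]: greatest fixpoint, start Z0 = {t0, t1, t3, t4, t5, t6, t7}, keep only states in Sat with every successor in Z. Z1 = {t0, t1, t3, t4, t5, t7}; Z2 = {t0, t1, t3, t4, t5}; Z3 = {t0, t1, t3, t5}; Z4 = {t0, t1, t5}; fixed.
Sat(AG A[(send | ~lock) U lock]) = {t0, t1, t5}
|Sat(AG A[(send | ~lock) U lock])| = |{t0, t1, t5}| = 3.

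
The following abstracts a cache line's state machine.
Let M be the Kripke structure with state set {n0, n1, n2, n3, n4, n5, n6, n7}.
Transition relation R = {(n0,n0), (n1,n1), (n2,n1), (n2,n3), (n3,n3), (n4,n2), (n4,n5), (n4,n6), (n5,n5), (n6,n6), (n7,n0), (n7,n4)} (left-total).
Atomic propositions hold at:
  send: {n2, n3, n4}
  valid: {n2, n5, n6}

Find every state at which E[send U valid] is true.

E[send U valid]: least fixpoint, start Z0 = Sat(valid) = {n2, n5, n6}, add states in Sat(send) with some successor in Z. Z1 = {n2, n4, n5, n6}; fixed.
Sat(E[send U valid]) = {n2, n4, n5, n6}

{n2, n4, n5, n6}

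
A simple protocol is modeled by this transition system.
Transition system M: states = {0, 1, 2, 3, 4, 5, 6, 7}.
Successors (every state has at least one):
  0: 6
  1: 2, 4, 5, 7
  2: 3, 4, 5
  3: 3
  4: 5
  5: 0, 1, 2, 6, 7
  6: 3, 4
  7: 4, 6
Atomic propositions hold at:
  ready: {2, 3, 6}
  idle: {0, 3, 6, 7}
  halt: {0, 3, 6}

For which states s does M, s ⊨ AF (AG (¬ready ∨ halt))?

{3}

Sat(¬ready) = {0, 1, 4, 5, 7}
Sat(¬ready ∨ halt) = {0, 1, 3, 4, 5, 6, 7}
AG (¬ready ∨ halt): greatest fixpoint, start Z0 = {0, 1, 3, 4, 5, 6, 7}, keep only states in Sat with every successor in Z. Z1 = {0, 3, 4, 6, 7}; Z2 = {0, 3, 6, 7}; Z3 = {0, 3}; Z4 = {3}; fixed.
Sat(AG (¬ready ∨ halt)) = {3}
AF (AG (¬ready ∨ halt)): least fixpoint, start Z0 = {3}, add states with every successor in Z. Already a fixed point.
Sat(AF (AG (¬ready ∨ halt))) = {3}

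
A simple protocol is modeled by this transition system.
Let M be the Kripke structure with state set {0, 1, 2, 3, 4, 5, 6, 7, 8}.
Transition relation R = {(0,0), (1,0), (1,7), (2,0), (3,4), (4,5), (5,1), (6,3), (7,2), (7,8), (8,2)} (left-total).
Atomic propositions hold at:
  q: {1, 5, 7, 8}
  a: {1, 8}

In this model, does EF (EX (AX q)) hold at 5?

Sat(AX q) = {s : every successor in {1, 5, 7, 8}} = {4, 5}
Sat(EX (AX q)) = {s : some successor in {4, 5}} = {3, 4}
EF (EX (AX q)): least fixpoint, start Z0 = {3, 4}, add states with some successor in Z. Z1 = {3, 4, 6}; fixed.
Sat(EF (EX (AX q))) = {3, 4, 6}
5 ∉ Sat(EF (EX (AX q))) = {3, 4, 6}, so the formula does not hold at 5.

No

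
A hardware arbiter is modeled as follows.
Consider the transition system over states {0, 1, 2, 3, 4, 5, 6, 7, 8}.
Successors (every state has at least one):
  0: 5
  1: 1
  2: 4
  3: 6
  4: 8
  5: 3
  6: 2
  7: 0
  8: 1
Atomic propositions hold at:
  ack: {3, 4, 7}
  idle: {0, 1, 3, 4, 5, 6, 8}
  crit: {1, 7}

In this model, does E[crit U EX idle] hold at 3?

Sat(EX idle) = {s : some successor in {0, 1, 3, 4, 5, 6, 8}} = {0, 1, 2, 3, 4, 5, 7, 8}
E[crit U EX idle]: least fixpoint, start Z0 = Sat(EX idle) = {0, 1, 2, 3, 4, 5, 7, 8}, add states in Sat(crit) with some successor in Z. Already a fixed point.
Sat(E[crit U EX idle]) = {0, 1, 2, 3, 4, 5, 7, 8}
3 ∈ Sat(E[crit U EX idle]) = {0, 1, 2, 3, 4, 5, 7, 8}, so the formula holds at 3.

Yes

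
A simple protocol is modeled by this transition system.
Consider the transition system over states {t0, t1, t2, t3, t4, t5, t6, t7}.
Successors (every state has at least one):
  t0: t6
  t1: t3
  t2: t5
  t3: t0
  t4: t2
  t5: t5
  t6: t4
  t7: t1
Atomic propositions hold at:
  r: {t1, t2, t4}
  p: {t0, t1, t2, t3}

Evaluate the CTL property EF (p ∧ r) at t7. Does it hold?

Sat(p ∧ r) = {t1, t2}
EF (p ∧ r): least fixpoint, start Z0 = {t1, t2}, add states with some successor in Z. Z1 = {t1, t2, t4, t7}; Z2 = {t1, t2, t4, t6, t7}; Z3 = {t0, t1, t2, t4, t6, t7}; Z4 = {t0, t1, t2, t3, t4, t6, t7}; fixed.
Sat(EF (p ∧ r)) = {t0, t1, t2, t3, t4, t6, t7}
t7 ∈ Sat(EF (p ∧ r)) = {t0, t1, t2, t3, t4, t6, t7}, so the formula holds at t7.

Yes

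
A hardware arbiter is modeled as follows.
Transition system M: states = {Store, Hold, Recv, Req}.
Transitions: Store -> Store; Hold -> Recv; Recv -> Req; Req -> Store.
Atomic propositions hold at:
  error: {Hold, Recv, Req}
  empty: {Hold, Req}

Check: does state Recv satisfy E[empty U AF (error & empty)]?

Sat(error & empty) = {Hold, Req}
AF (error & empty): least fixpoint, start Z0 = {Hold, Req}, add states with every successor in Z. Z1 = {Hold, Recv, Req}; fixed.
Sat(AF (error & empty)) = {Hold, Recv, Req}
E[empty U AF (error & empty)]: least fixpoint, start Z0 = Sat(AF (error & empty)) = {Hold, Recv, Req}, add states in Sat(empty) with some successor in Z. Already a fixed point.
Sat(E[empty U AF (error & empty)]) = {Hold, Recv, Req}
Recv ∈ Sat(E[empty U AF (error & empty)]) = {Hold, Recv, Req}, so the formula holds at Recv.

Yes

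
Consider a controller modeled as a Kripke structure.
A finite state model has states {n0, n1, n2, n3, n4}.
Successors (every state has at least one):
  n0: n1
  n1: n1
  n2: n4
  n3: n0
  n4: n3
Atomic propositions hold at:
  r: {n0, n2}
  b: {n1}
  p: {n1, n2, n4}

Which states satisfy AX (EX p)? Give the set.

{n0, n1, n3}

Sat(EX p) = {s : some successor in {n1, n2, n4}} = {n0, n1, n2}
Sat(AX (EX p)) = {s : every successor in {n0, n1, n2}} = {n0, n1, n3}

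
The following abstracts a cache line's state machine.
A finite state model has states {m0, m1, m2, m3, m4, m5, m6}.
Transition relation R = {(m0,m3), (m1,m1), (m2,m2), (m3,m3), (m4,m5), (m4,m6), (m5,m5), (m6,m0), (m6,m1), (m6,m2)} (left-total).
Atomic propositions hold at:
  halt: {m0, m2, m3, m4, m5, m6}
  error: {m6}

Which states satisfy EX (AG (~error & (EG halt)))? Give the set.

{m0, m2, m3, m4, m5, m6}

Sat(~error) = {m0, m1, m2, m3, m4, m5}
EG halt: greatest fixpoint, start Z0 = {m0, m2, m3, m4, m5, m6}, keep only states in Sat with some successor in Z. Already a fixed point.
Sat(EG halt) = {m0, m2, m3, m4, m5, m6}
Sat(~error & (EG halt)) = {m0, m2, m3, m4, m5}
AG (~error & (EG halt)): greatest fixpoint, start Z0 = {m0, m2, m3, m4, m5}, keep only states in Sat with every successor in Z. Z1 = {m0, m2, m3, m5}; fixed.
Sat(AG (~error & (EG halt))) = {m0, m2, m3, m5}
Sat(EX (AG (~error & (EG halt)))) = {s : some successor in {m0, m2, m3, m5}} = {m0, m2, m3, m4, m5, m6}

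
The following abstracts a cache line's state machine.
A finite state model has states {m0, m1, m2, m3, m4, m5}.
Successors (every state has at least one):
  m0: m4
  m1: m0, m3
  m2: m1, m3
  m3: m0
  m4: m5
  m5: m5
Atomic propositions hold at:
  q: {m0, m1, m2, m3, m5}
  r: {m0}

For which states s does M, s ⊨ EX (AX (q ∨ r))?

Sat(q ∨ r) = {m0, m1, m2, m3, m5}
Sat(AX (q ∨ r)) = {s : every successor in {m0, m1, m2, m3, m5}} = {m1, m2, m3, m4, m5}
Sat(EX (AX (q ∨ r))) = {s : some successor in {m1, m2, m3, m4, m5}} = {m0, m1, m2, m4, m5}

{m0, m1, m2, m4, m5}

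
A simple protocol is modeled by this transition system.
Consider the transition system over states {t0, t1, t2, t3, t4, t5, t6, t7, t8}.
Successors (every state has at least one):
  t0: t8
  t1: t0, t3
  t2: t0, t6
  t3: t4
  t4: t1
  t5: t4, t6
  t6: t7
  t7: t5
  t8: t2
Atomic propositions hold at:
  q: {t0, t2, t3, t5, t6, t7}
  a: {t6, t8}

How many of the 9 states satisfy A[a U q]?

A[a U q]: least fixpoint, start Z0 = Sat(q) = {t0, t2, t3, t5, t6, t7}, add states in Sat(a) with every successor in Z. Z1 = {t0, t2, t3, t5, t6, t7, t8}; fixed.
Sat(A[a U q]) = {t0, t2, t3, t5, t6, t7, t8}
|Sat(A[a U q])| = |{t0, t2, t3, t5, t6, t7, t8}| = 7.

7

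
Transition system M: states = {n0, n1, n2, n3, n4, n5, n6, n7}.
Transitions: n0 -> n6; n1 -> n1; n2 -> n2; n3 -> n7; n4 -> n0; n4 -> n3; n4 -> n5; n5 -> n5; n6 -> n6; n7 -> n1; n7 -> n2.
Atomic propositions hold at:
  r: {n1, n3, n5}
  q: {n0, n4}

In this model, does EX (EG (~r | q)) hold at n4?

Yes

Sat(~r) = {n0, n2, n4, n6, n7}
Sat(~r | q) = {n0, n2, n4, n6, n7}
EG (~r | q): greatest fixpoint, start Z0 = {n0, n2, n4, n6, n7}, keep only states in Sat with some successor in Z. Already a fixed point.
Sat(EG (~r | q)) = {n0, n2, n4, n6, n7}
Sat(EX (EG (~r | q))) = {s : some successor in {n0, n2, n4, n6, n7}} = {n0, n2, n3, n4, n6, n7}
n4 ∈ Sat(EX (EG (~r | q))) = {n0, n2, n3, n4, n6, n7}, so the formula holds at n4.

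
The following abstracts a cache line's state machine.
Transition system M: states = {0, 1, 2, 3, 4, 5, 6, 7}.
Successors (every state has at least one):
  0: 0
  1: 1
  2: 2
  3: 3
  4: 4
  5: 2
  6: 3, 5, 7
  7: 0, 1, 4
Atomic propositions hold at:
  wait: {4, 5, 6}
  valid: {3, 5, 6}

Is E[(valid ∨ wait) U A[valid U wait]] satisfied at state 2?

Sat(valid ∨ wait) = {3, 4, 5, 6}
A[valid U wait]: least fixpoint, start Z0 = Sat(wait) = {4, 5, 6}, add states in Sat(valid) with every successor in Z. Already a fixed point.
Sat(A[valid U wait]) = {4, 5, 6}
E[(valid ∨ wait) U A[valid U wait]]: least fixpoint, start Z0 = Sat(A[valid U wait]) = {4, 5, 6}, add states in Sat(valid ∨ wait) with some successor in Z. Already a fixed point.
Sat(E[(valid ∨ wait) U A[valid U wait]]) = {4, 5, 6}
2 ∉ Sat(E[(valid ∨ wait) U A[valid U wait]]) = {4, 5, 6}, so the formula does not hold at 2.

No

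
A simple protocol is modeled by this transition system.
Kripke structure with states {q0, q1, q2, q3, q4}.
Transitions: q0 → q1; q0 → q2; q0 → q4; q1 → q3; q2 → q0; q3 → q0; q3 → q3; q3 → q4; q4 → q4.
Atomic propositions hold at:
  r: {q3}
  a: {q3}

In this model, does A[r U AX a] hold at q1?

Sat(AX a) = {s : every successor in {q3}} = {q1}
A[r U AX a]: least fixpoint, start Z0 = Sat(AX a) = {q1}, add states in Sat(r) with every successor in Z. Already a fixed point.
Sat(A[r U AX a]) = {q1}
q1 ∈ Sat(A[r U AX a]) = {q1}, so the formula holds at q1.

Yes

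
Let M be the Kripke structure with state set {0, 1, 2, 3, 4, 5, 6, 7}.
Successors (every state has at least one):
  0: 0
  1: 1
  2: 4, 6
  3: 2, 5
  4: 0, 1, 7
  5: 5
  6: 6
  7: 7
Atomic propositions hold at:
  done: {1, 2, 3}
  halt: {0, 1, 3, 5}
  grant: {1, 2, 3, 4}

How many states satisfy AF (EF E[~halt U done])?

Sat(~halt) = {2, 4, 6, 7}
E[~halt U done]: least fixpoint, start Z0 = Sat(done) = {1, 2, 3}, add states in Sat(~halt) with some successor in Z. Z1 = {1, 2, 3, 4}; fixed.
Sat(E[~halt U done]) = {1, 2, 3, 4}
EF E[~halt U done]: least fixpoint, start Z0 = {1, 2, 3, 4}, add states with some successor in Z. Already a fixed point.
Sat(EF E[~halt U done]) = {1, 2, 3, 4}
AF (EF E[~halt U done]): least fixpoint, start Z0 = {1, 2, 3, 4}, add states with every successor in Z. Already a fixed point.
Sat(AF (EF E[~halt U done])) = {1, 2, 3, 4}
|Sat(AF (EF E[~halt U done]))| = |{1, 2, 3, 4}| = 4.

4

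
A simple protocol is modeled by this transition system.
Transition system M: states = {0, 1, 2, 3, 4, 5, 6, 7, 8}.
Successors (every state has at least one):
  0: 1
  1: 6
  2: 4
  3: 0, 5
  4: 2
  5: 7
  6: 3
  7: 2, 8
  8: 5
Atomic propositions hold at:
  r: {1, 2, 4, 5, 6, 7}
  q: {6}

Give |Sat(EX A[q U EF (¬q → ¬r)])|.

Sat(¬q) = {0, 1, 2, 3, 4, 5, 7, 8}
Sat(¬r) = {0, 3, 8}
Sat(¬q → ¬r) = {0, 3, 6, 8}
EF (¬q → ¬r): least fixpoint, start Z0 = {0, 3, 6, 8}, add states with some successor in Z. Z1 = {0, 1, 3, 6, 7, 8}; Z2 = {0, 1, 3, 5, 6, 7, 8}; fixed.
Sat(EF (¬q → ¬r)) = {0, 1, 3, 5, 6, 7, 8}
A[q U EF (¬q → ¬r)]: least fixpoint, start Z0 = Sat(EF (¬q → ¬r)) = {0, 1, 3, 5, 6, 7, 8}, add states in Sat(q) with every successor in Z. Already a fixed point.
Sat(A[q U EF (¬q → ¬r)]) = {0, 1, 3, 5, 6, 7, 8}
Sat(EX A[q U EF (¬q → ¬r)]) = {s : some successor in {0, 1, 3, 5, 6, 7, 8}} = {0, 1, 3, 5, 6, 7, 8}
|Sat(EX A[q U EF (¬q → ¬r)])| = |{0, 1, 3, 5, 6, 7, 8}| = 7.

7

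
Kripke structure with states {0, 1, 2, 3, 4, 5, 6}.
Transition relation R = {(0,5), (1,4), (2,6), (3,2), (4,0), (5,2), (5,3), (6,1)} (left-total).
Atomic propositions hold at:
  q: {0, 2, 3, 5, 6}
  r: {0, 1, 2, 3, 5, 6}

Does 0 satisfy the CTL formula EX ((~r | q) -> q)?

Yes

Sat(~r) = {4}
Sat(~r | q) = {0, 2, 3, 4, 5, 6}
Sat((~r | q) -> q) = {0, 1, 2, 3, 5, 6}
Sat(EX ((~r | q) -> q)) = {s : some successor in {0, 1, 2, 3, 5, 6}} = {0, 2, 3, 4, 5, 6}
0 ∈ Sat(EX ((~r | q) -> q)) = {0, 2, 3, 4, 5, 6}, so the formula holds at 0.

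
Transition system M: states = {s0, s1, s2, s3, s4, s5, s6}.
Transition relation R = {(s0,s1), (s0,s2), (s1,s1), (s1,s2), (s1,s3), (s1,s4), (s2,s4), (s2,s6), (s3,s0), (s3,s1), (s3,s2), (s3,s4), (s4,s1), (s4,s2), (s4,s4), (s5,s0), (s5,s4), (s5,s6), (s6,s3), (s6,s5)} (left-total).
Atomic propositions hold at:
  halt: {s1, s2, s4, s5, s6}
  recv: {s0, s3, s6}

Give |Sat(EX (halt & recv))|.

Sat(halt & recv) = {s6}
Sat(EX (halt & recv)) = {s : some successor in {s6}} = {s2, s5}
|Sat(EX (halt & recv))| = |{s2, s5}| = 2.

2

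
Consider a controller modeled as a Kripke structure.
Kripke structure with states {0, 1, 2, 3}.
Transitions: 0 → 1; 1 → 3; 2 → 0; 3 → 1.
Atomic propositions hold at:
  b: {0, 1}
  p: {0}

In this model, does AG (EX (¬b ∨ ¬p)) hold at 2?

No

Sat(¬b) = {2, 3}
Sat(¬p) = {1, 2, 3}
Sat(¬b ∨ ¬p) = {1, 2, 3}
Sat(EX (¬b ∨ ¬p)) = {s : some successor in {1, 2, 3}} = {0, 1, 3}
AG (EX (¬b ∨ ¬p)): greatest fixpoint, start Z0 = {0, 1, 3}, keep only states in Sat with every successor in Z. Already a fixed point.
Sat(AG (EX (¬b ∨ ¬p))) = {0, 1, 3}
2 ∉ Sat(AG (EX (¬b ∨ ¬p))) = {0, 1, 3}, so the formula does not hold at 2.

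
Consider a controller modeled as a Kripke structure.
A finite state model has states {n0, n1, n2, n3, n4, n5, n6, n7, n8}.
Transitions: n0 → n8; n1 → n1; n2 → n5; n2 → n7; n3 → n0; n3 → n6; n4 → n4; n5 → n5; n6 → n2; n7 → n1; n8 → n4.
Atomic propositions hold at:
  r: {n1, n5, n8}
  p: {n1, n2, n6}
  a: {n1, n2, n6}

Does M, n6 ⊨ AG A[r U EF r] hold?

Yes

EF r: least fixpoint, start Z0 = {n1, n5, n8}, add states with some successor in Z. Z1 = {n0, n1, n2, n5, n7, n8}; Z2 = {n0, n1, n2, n3, n5, n6, n7, n8}; fixed.
Sat(EF r) = {n0, n1, n2, n3, n5, n6, n7, n8}
A[r U EF r]: least fixpoint, start Z0 = Sat(EF r) = {n0, n1, n2, n3, n5, n6, n7, n8}, add states in Sat(r) with every successor in Z. Already a fixed point.
Sat(A[r U EF r]) = {n0, n1, n2, n3, n5, n6, n7, n8}
AG A[r U EF r]: greatest fixpoint, start Z0 = {n0, n1, n2, n3, n5, n6, n7, n8}, keep only states in Sat with every successor in Z. Z1 = {n0, n1, n2, n3, n5, n6, n7}; Z2 = {n1, n2, n3, n5, n6, n7}; Z3 = {n1, n2, n5, n6, n7}; fixed.
Sat(AG A[r U EF r]) = {n1, n2, n5, n6, n7}
n6 ∈ Sat(AG A[r U EF r]) = {n1, n2, n5, n6, n7}, so the formula holds at n6.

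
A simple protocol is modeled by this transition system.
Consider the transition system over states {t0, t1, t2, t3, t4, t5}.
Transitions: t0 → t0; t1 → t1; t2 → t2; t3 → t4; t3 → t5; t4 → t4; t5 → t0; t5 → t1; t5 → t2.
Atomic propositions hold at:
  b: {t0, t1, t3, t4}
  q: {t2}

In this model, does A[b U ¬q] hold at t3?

Sat(¬q) = {t0, t1, t3, t4, t5}
A[b U ¬q]: least fixpoint, start Z0 = Sat(¬q) = {t0, t1, t3, t4, t5}, add states in Sat(b) with every successor in Z. Already a fixed point.
Sat(A[b U ¬q]) = {t0, t1, t3, t4, t5}
t3 ∈ Sat(A[b U ¬q]) = {t0, t1, t3, t4, t5}, so the formula holds at t3.

Yes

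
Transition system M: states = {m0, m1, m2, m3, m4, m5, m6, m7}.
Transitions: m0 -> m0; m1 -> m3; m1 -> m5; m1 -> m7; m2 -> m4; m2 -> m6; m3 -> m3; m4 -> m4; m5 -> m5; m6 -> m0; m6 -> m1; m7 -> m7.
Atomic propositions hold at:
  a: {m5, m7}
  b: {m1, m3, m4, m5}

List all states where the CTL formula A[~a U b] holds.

{m1, m3, m4, m5}

Sat(~a) = {m0, m1, m2, m3, m4, m6}
A[~a U b]: least fixpoint, start Z0 = Sat(b) = {m1, m3, m4, m5}, add states in Sat(~a) with every successor in Z. Already a fixed point.
Sat(A[~a U b]) = {m1, m3, m4, m5}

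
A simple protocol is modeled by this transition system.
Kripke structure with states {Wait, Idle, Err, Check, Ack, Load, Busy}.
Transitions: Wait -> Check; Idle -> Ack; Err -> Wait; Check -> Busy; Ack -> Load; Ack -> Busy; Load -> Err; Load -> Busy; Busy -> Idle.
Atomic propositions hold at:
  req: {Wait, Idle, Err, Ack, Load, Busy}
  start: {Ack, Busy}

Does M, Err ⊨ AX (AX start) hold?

No

Sat(AX start) = {s : every successor in {Ack, Busy}} = {Idle, Check}
Sat(AX (AX start)) = {s : every successor in {Idle, Check}} = {Wait, Busy}
Err ∉ Sat(AX (AX start)) = {Wait, Busy}, so the formula does not hold at Err.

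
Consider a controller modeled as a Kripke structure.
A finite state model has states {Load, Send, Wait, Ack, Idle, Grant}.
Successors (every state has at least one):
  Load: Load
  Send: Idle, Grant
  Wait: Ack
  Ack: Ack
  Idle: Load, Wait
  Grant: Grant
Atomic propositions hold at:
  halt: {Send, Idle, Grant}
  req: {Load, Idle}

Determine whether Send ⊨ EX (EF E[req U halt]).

E[req U halt]: least fixpoint, start Z0 = Sat(halt) = {Send, Idle, Grant}, add states in Sat(req) with some successor in Z. Already a fixed point.
Sat(E[req U halt]) = {Send, Idle, Grant}
EF E[req U halt]: least fixpoint, start Z0 = {Send, Idle, Grant}, add states with some successor in Z. Already a fixed point.
Sat(EF E[req U halt]) = {Send, Idle, Grant}
Sat(EX (EF E[req U halt])) = {s : some successor in {Send, Idle, Grant}} = {Send, Grant}
Send ∈ Sat(EX (EF E[req U halt])) = {Send, Grant}, so the formula holds at Send.

Yes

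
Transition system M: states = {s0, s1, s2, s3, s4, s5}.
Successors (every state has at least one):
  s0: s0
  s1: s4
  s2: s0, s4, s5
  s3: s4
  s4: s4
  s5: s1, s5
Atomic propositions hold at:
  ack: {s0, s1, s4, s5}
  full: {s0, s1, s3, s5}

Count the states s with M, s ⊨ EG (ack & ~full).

1

Sat(~full) = {s2, s4}
Sat(ack & ~full) = {s4}
EG (ack & ~full): greatest fixpoint, start Z0 = {s4}, keep only states in Sat with some successor in Z. Already a fixed point.
Sat(EG (ack & ~full)) = {s4}
|Sat(EG (ack & ~full))| = |{s4}| = 1.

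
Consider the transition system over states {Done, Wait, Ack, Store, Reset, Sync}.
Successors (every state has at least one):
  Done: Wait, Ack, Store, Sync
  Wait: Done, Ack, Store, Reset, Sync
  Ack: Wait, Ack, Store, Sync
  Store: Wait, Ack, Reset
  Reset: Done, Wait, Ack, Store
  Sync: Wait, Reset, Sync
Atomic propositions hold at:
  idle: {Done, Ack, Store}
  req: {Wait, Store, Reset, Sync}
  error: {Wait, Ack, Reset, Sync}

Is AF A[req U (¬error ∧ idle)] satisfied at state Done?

Sat(¬error) = {Done, Store}
Sat(¬error ∧ idle) = {Done, Store}
A[req U (¬error ∧ idle)]: least fixpoint, start Z0 = Sat((¬error ∧ idle)) = {Done, Store}, add states in Sat(req) with every successor in Z. Already a fixed point.
Sat(A[req U (¬error ∧ idle)]) = {Done, Store}
AF A[req U (¬error ∧ idle)]: least fixpoint, start Z0 = {Done, Store}, add states with every successor in Z. Already a fixed point.
Sat(AF A[req U (¬error ∧ idle)]) = {Done, Store}
Done ∈ Sat(AF A[req U (¬error ∧ idle)]) = {Done, Store}, so the formula holds at Done.

Yes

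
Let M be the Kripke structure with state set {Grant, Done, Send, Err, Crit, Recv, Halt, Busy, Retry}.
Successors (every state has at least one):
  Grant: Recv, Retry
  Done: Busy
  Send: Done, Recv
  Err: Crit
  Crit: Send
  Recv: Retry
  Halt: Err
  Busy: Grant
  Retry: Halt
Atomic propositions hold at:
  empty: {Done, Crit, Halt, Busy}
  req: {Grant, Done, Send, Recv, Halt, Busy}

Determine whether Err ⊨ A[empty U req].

A[empty U req]: least fixpoint, start Z0 = Sat(req) = {Grant, Done, Send, Recv, Halt, Busy}, add states in Sat(empty) with every successor in Z. Z1 = {Grant, Done, Send, Crit, Recv, Halt, Busy}; fixed.
Sat(A[empty U req]) = {Grant, Done, Send, Crit, Recv, Halt, Busy}
Err ∉ Sat(A[empty U req]) = {Grant, Done, Send, Crit, Recv, Halt, Busy}, so the formula does not hold at Err.

No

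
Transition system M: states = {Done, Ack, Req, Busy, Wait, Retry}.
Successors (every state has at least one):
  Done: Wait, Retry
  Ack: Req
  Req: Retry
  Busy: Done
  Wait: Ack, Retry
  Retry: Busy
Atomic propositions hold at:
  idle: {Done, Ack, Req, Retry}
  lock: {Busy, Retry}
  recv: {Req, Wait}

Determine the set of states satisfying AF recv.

{Ack, Req, Wait}

AF recv: least fixpoint, start Z0 = {Req, Wait}, add states with every successor in Z. Z1 = {Ack, Req, Wait}; fixed.
Sat(AF recv) = {Ack, Req, Wait}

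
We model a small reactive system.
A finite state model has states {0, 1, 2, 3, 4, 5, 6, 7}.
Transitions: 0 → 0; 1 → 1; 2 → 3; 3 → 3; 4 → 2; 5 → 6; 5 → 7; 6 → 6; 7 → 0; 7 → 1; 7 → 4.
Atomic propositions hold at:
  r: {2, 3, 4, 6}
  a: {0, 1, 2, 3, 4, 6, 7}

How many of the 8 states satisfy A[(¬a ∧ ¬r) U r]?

Sat(¬a) = {5}
Sat(¬r) = {0, 1, 5, 7}
Sat(¬a ∧ ¬r) = {5}
A[(¬a ∧ ¬r) U r]: least fixpoint, start Z0 = Sat(r) = {2, 3, 4, 6}, add states in Sat(¬a ∧ ¬r) with every successor in Z. Already a fixed point.
Sat(A[(¬a ∧ ¬r) U r]) = {2, 3, 4, 6}
|Sat(A[(¬a ∧ ¬r) U r])| = |{2, 3, 4, 6}| = 4.

4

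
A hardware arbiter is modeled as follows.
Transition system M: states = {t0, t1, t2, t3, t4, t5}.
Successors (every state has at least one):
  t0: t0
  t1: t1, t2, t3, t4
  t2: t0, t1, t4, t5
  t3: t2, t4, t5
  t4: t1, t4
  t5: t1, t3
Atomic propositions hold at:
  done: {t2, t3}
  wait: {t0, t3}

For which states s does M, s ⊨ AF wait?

AF wait: least fixpoint, start Z0 = {t0, t3}, add states with every successor in Z. Already a fixed point.
Sat(AF wait) = {t0, t3}

{t0, t3}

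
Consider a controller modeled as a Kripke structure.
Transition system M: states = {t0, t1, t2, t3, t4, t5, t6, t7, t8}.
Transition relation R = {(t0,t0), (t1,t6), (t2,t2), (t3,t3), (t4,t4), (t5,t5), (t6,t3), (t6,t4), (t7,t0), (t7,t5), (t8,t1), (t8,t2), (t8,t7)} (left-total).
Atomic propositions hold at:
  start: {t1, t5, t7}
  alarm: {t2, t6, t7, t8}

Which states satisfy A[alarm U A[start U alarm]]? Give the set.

A[start U alarm]: least fixpoint, start Z0 = Sat(alarm) = {t2, t6, t7, t8}, add states in Sat(start) with every successor in Z. Z1 = {t1, t2, t6, t7, t8}; fixed.
Sat(A[start U alarm]) = {t1, t2, t6, t7, t8}
A[alarm U A[start U alarm]]: least fixpoint, start Z0 = Sat(A[start U alarm]) = {t1, t2, t6, t7, t8}, add states in Sat(alarm) with every successor in Z. Already a fixed point.
Sat(A[alarm U A[start U alarm]]) = {t1, t2, t6, t7, t8}

{t1, t2, t6, t7, t8}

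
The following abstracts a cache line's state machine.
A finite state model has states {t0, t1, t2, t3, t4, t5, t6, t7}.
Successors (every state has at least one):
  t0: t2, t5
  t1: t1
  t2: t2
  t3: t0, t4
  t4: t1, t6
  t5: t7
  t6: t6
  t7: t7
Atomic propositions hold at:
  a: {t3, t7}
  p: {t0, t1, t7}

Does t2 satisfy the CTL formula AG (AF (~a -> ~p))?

Yes

Sat(~a) = {t0, t1, t2, t4, t5, t6}
Sat(~p) = {t2, t3, t4, t5, t6}
Sat(~a -> ~p) = {t2, t3, t4, t5, t6, t7}
AF (~a -> ~p): least fixpoint, start Z0 = {t2, t3, t4, t5, t6, t7}, add states with every successor in Z. Z1 = {t0, t2, t3, t4, t5, t6, t7}; fixed.
Sat(AF (~a -> ~p)) = {t0, t2, t3, t4, t5, t6, t7}
AG (AF (~a -> ~p)): greatest fixpoint, start Z0 = {t0, t2, t3, t4, t5, t6, t7}, keep only states in Sat with every successor in Z. Z1 = {t0, t2, t3, t5, t6, t7}; Z2 = {t0, t2, t5, t6, t7}; fixed.
Sat(AG (AF (~a -> ~p))) = {t0, t2, t5, t6, t7}
t2 ∈ Sat(AG (AF (~a -> ~p))) = {t0, t2, t5, t6, t7}, so the formula holds at t2.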